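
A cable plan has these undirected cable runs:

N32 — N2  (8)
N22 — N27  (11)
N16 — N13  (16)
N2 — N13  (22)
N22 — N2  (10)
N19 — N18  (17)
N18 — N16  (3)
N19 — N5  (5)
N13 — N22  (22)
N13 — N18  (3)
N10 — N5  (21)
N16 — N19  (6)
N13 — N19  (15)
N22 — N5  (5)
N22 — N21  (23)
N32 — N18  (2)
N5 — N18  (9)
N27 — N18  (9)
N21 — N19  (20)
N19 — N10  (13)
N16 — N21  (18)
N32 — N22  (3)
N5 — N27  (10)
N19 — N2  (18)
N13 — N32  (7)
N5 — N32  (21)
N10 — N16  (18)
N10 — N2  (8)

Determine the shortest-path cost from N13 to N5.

12

Candidate routes:
N13 - N18 - N32 - N22 - N5: 3+2+3+5 = 13
N13 - N18 - N5: 3+9 = 12
N13 - N32 - N22 - N5: 7+3+5 = 15
The minimum is 12 via N13 - N18 - N5.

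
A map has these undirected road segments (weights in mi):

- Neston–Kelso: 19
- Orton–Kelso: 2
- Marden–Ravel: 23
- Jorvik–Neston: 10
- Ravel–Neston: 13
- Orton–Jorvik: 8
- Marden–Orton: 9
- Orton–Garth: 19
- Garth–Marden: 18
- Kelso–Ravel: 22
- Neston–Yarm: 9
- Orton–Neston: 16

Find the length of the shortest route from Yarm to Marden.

34 mi

Enumerating some paths:
Yarm - Neston - Ravel - Marden: 9+13+23 = 45
Yarm - Neston - Jorvik - Orton - Marden: 9+10+8+9 = 36
Yarm - Neston - Kelso - Orton - Marden: 9+19+2+9 = 39
Yarm - Neston - Orton - Marden: 9+16+9 = 34
Cheapest is Yarm - Neston - Orton - Marden at 34 mi.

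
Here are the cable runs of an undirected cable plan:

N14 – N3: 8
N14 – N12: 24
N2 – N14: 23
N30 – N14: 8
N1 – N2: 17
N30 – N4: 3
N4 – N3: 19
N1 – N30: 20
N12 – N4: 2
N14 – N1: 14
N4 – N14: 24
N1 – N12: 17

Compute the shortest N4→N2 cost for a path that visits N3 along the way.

Shortest N4→N3: N4–N3 = 19
Best N3 to N2: N3–N14–N2 costing 31
Total via N3: 19 + 31 = 50.

50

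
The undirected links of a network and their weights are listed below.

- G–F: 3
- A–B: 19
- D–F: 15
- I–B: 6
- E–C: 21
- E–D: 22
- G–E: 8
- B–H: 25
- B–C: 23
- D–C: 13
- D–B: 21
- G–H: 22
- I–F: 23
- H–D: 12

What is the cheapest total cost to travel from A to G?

Enumerating some paths:
A → B → D → F → G: 19+21+15+3 = 58
A → B → I → F → G: 19+6+23+3 = 51
Cheapest is A → B → I → F → G at 51.

51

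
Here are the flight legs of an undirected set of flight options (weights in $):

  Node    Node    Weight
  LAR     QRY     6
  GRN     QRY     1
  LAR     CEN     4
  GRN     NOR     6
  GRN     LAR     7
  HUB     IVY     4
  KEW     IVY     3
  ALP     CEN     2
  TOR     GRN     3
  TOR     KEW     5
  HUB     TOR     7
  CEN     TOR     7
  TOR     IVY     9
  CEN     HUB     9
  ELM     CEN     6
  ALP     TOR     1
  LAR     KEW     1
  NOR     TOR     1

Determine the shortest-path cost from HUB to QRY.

$11

Compare a few routes:
HUB - TOR - GRN - QRY: 7+3+1 = 11
HUB - IVY - KEW - LAR - QRY: 4+3+1+6 = 14
Cheapest is HUB - TOR - GRN - QRY at $11.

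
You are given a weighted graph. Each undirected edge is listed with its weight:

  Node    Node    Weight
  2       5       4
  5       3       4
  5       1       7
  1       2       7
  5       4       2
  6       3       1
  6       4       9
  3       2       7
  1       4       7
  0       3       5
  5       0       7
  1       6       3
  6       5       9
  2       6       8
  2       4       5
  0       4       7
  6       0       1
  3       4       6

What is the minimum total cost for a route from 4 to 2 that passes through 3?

13

Best 4 to 3: 4–3 costing 6
Shortest 3→2: 3–2 = 7
Total via 3: 6 + 7 = 13.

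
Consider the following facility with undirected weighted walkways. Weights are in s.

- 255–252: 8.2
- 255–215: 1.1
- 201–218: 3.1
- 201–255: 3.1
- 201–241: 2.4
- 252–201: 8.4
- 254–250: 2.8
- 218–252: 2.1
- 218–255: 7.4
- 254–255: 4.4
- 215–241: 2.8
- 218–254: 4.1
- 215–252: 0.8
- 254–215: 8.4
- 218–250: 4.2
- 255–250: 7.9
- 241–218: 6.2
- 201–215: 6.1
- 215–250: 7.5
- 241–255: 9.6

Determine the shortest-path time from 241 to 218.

Running Dijkstra from 241:
241: 0
201: 2.4  (via 241)
215: 2.8  (via 241)
252: 3.6  (via 215)
255: 3.9  (via 215)
218: 5.5  (via 201)
Shortest route: 241–201–218 = 5.5 s.

5.5 s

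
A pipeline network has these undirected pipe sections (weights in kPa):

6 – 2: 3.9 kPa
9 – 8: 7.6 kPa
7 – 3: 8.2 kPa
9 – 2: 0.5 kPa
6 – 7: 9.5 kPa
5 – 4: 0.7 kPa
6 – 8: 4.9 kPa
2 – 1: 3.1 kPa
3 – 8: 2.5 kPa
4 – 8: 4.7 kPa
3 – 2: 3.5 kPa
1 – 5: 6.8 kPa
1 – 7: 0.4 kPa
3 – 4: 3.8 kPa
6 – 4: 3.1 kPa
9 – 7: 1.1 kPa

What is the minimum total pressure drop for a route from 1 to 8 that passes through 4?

12.2 kPa

Shortest 1→4: 1–5–4 = 7.5
Shortest 4→8: 4–8 = 4.7
Total via 4: 7.5 + 4.7 = 12.2 kPa.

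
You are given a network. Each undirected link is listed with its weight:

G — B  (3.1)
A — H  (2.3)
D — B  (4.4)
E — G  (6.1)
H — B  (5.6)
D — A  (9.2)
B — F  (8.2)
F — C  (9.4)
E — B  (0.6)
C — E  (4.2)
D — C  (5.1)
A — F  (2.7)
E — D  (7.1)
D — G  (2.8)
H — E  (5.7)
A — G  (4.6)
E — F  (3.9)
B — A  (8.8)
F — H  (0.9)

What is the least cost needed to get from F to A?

2.7

Enumerating some paths:
F–A: 2.7 = 2.7
F–H–A: 0.9+2.3 = 3.2
The minimum is 2.7 via F–A.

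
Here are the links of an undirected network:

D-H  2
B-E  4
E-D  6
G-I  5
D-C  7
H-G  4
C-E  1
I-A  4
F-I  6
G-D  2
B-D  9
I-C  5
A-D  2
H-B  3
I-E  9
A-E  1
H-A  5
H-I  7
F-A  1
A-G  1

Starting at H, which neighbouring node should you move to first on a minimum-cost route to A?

D

Enumerating some paths:
H–D–G–A: 2+2+1 = 5
H–D–A: 2+2 = 4
H–A: 5 = 5
H–G–A: 4+1 = 5
Cheapest is H–D–A at 4.
So from H the first move is to D.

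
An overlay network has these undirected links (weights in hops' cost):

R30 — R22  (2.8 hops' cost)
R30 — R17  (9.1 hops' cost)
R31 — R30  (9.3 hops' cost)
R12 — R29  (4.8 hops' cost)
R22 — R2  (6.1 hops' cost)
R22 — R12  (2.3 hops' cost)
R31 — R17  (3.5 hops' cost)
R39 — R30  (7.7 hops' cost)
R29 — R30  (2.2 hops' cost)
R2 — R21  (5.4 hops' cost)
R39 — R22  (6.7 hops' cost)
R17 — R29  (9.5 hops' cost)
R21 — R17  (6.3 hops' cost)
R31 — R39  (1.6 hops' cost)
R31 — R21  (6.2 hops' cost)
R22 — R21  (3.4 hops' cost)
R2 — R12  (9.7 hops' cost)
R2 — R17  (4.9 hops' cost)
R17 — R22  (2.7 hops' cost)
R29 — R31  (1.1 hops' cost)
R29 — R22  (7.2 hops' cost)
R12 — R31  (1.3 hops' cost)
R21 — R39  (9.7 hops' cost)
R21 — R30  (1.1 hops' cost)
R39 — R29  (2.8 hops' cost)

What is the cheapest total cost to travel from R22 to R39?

5.2 hops' cost

Shortest distances from R22:
R22: 0
R12: 2.3  (via R22)
R17: 2.7  (via R22)
R30: 2.8  (via R22)
R21: 3.4  (via R22)
R31: 3.6  (via R12)
R29: 4.7  (via R31)
R39: 5.2  (via R31)
Shortest route: R22 → R12 → R31 → R39 = 5.2 hops' cost.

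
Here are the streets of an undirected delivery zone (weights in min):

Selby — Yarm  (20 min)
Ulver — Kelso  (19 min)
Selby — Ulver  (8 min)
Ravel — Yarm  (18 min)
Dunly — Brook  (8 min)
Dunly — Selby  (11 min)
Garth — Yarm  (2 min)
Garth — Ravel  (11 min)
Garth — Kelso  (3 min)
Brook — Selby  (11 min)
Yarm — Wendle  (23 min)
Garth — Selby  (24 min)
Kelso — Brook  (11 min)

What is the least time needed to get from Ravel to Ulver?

Shortest distances from Ravel:
Ravel: 0
Garth: 11  (via Ravel)
Yarm: 13  (via Garth)
Kelso: 14  (via Garth)
Brook: 25  (via Kelso)
Selby: 33  (via Yarm)
Dunly: 33  (via Brook)
Ulver: 33  (via Kelso)
Shortest route: Ravel–Garth–Kelso–Ulver = 33 min.

33 min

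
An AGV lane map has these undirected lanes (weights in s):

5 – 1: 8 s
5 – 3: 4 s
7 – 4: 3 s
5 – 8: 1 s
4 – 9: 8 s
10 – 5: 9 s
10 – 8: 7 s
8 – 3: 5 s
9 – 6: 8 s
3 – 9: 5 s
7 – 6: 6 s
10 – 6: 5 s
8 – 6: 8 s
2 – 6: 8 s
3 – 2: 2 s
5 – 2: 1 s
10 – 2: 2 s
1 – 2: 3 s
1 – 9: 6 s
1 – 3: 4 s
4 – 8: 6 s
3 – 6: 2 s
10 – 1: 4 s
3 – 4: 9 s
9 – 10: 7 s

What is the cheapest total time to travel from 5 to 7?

Running Dijkstra from 5:
5: 0
2: 1  (via 5)
8: 1  (via 5)
3: 3  (via 2)
10: 3  (via 2)
1: 4  (via 2)
6: 5  (via 3)
4: 7  (via 8)
9: 8  (via 3)
7: 10  (via 4)
Shortest route: 5–8–4–7 = 10 s.

10 s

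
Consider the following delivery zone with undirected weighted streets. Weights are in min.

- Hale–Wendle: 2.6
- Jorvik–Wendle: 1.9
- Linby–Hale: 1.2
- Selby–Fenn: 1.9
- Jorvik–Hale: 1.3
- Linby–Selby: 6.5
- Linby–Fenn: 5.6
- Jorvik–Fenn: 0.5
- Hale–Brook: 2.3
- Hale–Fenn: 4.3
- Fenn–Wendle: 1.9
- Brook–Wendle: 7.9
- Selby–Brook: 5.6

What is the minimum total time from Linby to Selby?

4.9 min

Enumerating some paths:
Linby - Hale - Jorvik - Fenn - Selby: 1.2+1.3+0.5+1.9 = 4.9
Linby - Selby: 6.5 = 6.5
The minimum is 4.9 min via Linby - Hale - Jorvik - Fenn - Selby.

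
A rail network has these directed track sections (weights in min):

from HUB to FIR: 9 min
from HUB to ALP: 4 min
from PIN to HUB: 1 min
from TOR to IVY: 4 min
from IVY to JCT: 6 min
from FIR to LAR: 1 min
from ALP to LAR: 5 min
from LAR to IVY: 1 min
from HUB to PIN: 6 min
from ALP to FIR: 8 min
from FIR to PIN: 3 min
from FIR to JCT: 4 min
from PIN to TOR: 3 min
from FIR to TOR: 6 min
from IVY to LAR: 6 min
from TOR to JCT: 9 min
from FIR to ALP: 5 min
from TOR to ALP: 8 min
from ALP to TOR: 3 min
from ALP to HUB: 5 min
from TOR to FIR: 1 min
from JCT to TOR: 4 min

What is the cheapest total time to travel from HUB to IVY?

10 min

Compare a few routes:
HUB - PIN - TOR - FIR - LAR - IVY: 6+3+1+1+1 = 12
HUB - ALP - TOR - IVY: 4+3+4 = 11
HUB - ALP - LAR - IVY: 4+5+1 = 10
HUB - FIR - LAR - IVY: 9+1+1 = 11
The minimum is 10 min via HUB - ALP - LAR - IVY.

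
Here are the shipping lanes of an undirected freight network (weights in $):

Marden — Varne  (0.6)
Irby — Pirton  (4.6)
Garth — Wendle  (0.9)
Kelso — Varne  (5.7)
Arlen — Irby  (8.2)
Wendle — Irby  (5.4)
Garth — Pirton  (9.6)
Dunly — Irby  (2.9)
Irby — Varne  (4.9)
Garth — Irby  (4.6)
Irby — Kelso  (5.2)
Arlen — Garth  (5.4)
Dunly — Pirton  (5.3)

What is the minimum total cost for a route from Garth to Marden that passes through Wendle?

Best Garth to Wendle: Garth–Wendle costing 0.9
Best Wendle to Marden: Wendle–Irby–Varne–Marden costing 10.9
Total via Wendle: 0.9 + 10.9 = $11.8.

$11.8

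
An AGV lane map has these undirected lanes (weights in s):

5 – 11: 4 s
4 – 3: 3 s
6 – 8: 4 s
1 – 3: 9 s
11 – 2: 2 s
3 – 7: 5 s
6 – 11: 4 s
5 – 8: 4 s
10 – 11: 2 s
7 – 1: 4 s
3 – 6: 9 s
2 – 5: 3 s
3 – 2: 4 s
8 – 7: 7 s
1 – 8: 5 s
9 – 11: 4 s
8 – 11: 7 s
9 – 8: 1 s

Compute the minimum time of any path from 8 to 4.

Settle nodes by increasing distance from 8:
8: 0
9: 1  (via 8)
5: 4  (via 8)
6: 4  (via 8)
1: 5  (via 8)
11: 5  (via 9)
2: 7  (via 5)
7: 7  (via 8)
10: 7  (via 11)
3: 11  (via 2)
4: 14  (via 3)
Shortest route: 8–5–2–3–4 = 14 s.

14 s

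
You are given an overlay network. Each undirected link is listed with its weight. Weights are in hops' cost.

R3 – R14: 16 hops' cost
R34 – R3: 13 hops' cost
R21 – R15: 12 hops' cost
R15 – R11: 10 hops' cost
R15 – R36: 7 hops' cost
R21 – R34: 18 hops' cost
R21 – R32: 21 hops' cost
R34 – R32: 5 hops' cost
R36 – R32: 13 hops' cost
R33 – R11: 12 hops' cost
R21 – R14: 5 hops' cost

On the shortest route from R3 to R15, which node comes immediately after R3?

Candidate routes:
R3 - R14 - R21 - R15: 16+5+12 = 33
R3 - R34 - R21 - R15: 13+18+12 = 43
R3 - R34 - R32 - R36 - R15: 13+5+13+7 = 38
Cheapest is R3 - R14 - R21 - R15 at 33 hops' cost.
So from R3 the first move is to R14.

R14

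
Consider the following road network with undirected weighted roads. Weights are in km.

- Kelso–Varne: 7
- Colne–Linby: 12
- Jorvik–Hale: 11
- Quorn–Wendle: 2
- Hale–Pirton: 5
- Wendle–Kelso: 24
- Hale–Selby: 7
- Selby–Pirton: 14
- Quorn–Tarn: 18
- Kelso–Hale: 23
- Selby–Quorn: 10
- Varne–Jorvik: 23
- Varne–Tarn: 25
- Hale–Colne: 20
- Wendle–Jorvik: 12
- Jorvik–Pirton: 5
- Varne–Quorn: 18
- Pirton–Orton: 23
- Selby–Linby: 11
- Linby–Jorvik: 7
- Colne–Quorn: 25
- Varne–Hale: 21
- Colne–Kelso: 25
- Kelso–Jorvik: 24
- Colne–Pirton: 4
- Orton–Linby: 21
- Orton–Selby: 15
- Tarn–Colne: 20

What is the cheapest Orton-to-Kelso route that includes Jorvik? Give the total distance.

Best Orton to Jorvik: Orton–Linby–Jorvik costing 28
Best Jorvik to Kelso: Jorvik–Kelso costing 24
Total via Jorvik: 28 + 24 = 52 km.

52 km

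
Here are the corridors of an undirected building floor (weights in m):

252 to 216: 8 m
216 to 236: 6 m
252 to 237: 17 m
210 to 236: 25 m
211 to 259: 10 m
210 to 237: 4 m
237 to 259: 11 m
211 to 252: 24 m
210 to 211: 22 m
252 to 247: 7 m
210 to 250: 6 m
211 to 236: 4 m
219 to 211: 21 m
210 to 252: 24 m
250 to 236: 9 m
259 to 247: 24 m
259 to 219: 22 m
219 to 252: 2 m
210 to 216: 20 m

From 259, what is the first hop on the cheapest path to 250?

237

Compare a few routes:
259–211–210–250: 10+22+6 = 38
259–237–210–250: 11+4+6 = 21
259–211–236–250: 10+4+9 = 23
Cheapest is 259–237–210–250 at 21 m.
So from 259 the first move is to 237.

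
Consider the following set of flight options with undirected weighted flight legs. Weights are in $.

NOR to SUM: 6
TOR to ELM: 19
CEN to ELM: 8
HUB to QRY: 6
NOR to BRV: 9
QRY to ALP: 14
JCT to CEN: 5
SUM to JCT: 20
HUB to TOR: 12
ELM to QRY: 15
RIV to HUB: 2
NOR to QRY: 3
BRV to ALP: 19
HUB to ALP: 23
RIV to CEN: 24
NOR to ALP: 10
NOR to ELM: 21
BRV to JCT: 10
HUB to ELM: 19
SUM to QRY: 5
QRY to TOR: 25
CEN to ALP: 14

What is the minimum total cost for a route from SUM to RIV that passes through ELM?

Best SUM to ELM: SUM–QRY–ELM costing 20
Best ELM to RIV: ELM–HUB–RIV costing 21
Total via ELM: 20 + 21 = $41.

$41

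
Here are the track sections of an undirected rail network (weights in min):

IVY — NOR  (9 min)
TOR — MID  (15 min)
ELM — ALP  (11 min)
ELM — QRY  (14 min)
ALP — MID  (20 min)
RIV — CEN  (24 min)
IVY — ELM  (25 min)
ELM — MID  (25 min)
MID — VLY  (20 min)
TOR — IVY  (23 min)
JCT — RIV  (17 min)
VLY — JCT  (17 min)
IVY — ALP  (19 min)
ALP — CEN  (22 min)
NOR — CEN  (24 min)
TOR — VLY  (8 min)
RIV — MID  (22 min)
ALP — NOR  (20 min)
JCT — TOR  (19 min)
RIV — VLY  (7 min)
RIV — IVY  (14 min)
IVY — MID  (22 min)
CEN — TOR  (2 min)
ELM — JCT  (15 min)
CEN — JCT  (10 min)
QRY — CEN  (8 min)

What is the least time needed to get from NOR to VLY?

Candidate routes:
NOR–IVY–RIV–VLY: 9+14+7 = 30
NOR–CEN–TOR–VLY: 24+2+8 = 34
The minimum is 30 min via NOR–IVY–RIV–VLY.

30 min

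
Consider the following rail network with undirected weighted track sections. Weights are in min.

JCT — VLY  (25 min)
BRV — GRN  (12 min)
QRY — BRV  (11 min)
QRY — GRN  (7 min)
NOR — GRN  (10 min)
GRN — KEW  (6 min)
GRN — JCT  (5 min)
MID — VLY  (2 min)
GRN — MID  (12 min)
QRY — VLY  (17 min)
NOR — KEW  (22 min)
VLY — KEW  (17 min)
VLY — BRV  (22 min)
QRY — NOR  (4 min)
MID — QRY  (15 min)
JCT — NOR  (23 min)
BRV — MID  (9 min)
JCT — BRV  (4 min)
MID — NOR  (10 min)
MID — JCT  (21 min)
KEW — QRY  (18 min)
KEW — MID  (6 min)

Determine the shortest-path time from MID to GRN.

Shortest distances from MID:
MID: 0
VLY: 2  (via MID)
KEW: 6  (via MID)
BRV: 9  (via MID)
NOR: 10  (via MID)
GRN: 12  (via MID)
Shortest route: MID → GRN = 12 min.

12 min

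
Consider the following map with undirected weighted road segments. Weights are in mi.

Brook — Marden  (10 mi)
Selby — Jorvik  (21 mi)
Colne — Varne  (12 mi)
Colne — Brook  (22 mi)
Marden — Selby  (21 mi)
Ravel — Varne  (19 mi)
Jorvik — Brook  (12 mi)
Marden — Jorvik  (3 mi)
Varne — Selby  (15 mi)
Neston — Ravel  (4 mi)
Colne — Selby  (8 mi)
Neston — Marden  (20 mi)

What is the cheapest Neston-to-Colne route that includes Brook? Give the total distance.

Best Neston to Brook: Neston–Marden–Brook costing 30
Shortest Brook→Colne: Brook–Colne = 22
Total via Brook: 30 + 22 = 52 mi.

52 mi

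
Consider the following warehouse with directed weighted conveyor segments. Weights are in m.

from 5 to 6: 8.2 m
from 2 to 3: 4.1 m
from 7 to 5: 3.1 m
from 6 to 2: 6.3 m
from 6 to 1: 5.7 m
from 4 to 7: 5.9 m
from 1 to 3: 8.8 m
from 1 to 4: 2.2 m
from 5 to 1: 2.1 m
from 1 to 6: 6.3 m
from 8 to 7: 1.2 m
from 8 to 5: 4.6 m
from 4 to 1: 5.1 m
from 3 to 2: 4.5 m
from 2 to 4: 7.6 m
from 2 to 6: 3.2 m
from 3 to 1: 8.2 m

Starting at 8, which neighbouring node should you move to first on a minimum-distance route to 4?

Candidate routes:
8–7–5–6–1–4: 1.2+3.1+8.2+5.7+2.2 = 20.4
8–5–1–4: 4.6+2.1+2.2 = 8.9
8–7–5–1–4: 1.2+3.1+2.1+2.2 = 8.6
Cheapest is 8–7–5–1–4 at 8.6 m.
So from 8 the first move is to 7.

7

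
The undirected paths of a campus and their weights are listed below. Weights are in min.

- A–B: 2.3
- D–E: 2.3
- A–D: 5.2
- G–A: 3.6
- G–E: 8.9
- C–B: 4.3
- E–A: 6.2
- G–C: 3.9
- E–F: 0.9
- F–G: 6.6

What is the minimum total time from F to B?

9.4 min

Shortest distances from F:
F: 0
E: 0.9  (via F)
D: 3.2  (via E)
G: 6.6  (via F)
A: 7.1  (via E)
B: 9.4  (via A)
Shortest route: F–E–A–B = 9.4 min.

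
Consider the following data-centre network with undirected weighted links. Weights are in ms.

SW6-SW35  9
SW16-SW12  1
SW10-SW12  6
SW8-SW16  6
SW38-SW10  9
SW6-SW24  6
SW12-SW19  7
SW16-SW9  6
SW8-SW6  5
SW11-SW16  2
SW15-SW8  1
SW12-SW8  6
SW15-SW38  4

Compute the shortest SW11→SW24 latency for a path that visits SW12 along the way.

20 ms

Best SW11 to SW12: SW11 → SW16 → SW12 costing 3
Best SW12 to SW24: SW12 → SW8 → SW6 → SW24 costing 17
Total via SW12: 3 + 17 = 20 ms.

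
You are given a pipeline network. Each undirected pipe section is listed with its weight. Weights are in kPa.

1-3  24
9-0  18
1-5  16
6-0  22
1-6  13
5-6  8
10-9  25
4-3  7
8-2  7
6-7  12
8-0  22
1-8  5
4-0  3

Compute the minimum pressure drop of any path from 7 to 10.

77 kPa

Candidate routes:
7 → 6 → 0 → 9 → 10: 12+22+18+25 = 77
7 → 6 → 1 → 8 → 0 → 9 → 10: 12+13+5+22+18+25 = 95
Cheapest is 7 → 6 → 0 → 9 → 10 at 77 kPa.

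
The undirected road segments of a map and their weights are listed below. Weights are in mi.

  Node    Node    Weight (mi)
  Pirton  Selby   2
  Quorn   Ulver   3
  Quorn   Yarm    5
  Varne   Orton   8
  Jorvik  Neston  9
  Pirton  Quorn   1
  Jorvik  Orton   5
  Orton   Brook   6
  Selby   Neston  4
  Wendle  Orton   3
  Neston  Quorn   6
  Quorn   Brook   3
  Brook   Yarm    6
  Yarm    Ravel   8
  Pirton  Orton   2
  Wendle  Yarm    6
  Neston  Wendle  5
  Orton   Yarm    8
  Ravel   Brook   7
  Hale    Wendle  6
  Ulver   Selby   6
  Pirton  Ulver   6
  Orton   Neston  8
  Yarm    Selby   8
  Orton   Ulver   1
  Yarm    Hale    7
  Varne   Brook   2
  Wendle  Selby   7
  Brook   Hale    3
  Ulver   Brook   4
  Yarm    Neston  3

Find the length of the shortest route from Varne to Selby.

Compare a few routes:
Varne–Orton–Pirton–Selby: 8+2+2 = 12
Varne–Brook–Ulver–Orton–Pirton–Selby: 2+4+1+2+2 = 11
Varne–Brook–Quorn–Pirton–Selby: 2+3+1+2 = 8
Cheapest is Varne–Brook–Quorn–Pirton–Selby at 8 mi.

8 mi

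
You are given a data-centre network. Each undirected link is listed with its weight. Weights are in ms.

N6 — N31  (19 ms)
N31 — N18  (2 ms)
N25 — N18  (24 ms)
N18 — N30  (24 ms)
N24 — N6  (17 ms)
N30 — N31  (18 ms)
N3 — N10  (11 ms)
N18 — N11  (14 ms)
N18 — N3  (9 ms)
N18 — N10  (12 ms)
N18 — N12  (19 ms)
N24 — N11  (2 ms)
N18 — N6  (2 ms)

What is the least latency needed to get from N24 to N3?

25 ms

Shortest distances from N24:
N24: 0
N11: 2  (via N24)
N18: 16  (via N11)
N6: 17  (via N24)
N31: 18  (via N18)
N3: 25  (via N18)
Shortest route: N24 → N11 → N18 → N3 = 25 ms.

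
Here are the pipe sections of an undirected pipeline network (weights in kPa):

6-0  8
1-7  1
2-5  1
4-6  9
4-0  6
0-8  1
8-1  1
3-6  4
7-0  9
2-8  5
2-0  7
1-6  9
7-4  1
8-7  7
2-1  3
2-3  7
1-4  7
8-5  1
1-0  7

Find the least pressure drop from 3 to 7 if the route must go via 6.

14 kPa

Best 3 to 6: 3 → 6 costing 4
Best 6 to 7: 6 → 1 → 7 costing 10
Total via 6: 4 + 10 = 14 kPa.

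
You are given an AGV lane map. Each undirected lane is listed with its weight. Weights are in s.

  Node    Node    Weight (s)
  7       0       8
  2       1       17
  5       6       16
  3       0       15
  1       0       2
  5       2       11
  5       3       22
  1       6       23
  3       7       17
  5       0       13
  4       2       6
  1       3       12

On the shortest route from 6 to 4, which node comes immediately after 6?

Compare a few routes:
6 - 5 - 2 - 4: 16+11+6 = 33
6 - 1 - 2 - 4: 23+17+6 = 46
6 - 1 - 0 - 5 - 2 - 4: 23+2+13+11+6 = 55
6 - 5 - 0 - 1 - 2 - 4: 16+13+2+17+6 = 54
The minimum is 33 s via 6 - 5 - 2 - 4.
So from 6 the first move is to 5.

5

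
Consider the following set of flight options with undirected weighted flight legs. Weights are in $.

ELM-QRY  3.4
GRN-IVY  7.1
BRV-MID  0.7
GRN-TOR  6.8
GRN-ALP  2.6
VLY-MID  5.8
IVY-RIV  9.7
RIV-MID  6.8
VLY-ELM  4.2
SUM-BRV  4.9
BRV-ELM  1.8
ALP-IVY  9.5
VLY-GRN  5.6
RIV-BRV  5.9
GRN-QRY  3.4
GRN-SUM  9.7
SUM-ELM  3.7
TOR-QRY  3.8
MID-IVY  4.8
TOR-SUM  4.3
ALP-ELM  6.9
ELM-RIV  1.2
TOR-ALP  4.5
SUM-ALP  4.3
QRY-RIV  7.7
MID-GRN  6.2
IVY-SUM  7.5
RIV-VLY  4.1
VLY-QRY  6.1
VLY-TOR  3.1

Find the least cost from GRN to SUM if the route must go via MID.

$11.8

Shortest GRN→MID: GRN–MID = 6.2
Best MID to SUM: MID–BRV–SUM costing 5.6
Total via MID: 6.2 + 5.6 = $11.8.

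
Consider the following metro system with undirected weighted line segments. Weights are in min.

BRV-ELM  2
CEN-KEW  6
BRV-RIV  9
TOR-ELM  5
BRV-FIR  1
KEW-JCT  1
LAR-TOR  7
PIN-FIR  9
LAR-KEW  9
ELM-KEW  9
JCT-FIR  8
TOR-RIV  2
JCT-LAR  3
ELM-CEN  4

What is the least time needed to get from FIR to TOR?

8 min

Candidate routes:
FIR - BRV - RIV - TOR: 1+9+2 = 12
FIR - BRV - ELM - TOR: 1+2+5 = 8
The minimum is 8 min via FIR - BRV - ELM - TOR.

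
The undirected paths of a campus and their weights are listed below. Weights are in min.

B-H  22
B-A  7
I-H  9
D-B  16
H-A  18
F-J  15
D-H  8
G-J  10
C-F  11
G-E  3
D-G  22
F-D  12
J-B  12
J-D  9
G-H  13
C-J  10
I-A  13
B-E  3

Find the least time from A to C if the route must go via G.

Shortest A→G: A–B–E–G = 13
Best G to C: G–J–C costing 20
Total via G: 13 + 20 = 33 min.

33 min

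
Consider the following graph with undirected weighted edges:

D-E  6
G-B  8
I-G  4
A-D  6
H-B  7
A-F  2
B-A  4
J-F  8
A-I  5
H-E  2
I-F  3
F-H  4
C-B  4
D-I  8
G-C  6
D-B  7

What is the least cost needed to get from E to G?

Candidate routes:
E–H–F–I–G: 2+4+3+4 = 13
E–H–B–G: 2+7+8 = 17
E–H–F–A–I–G: 2+4+2+5+4 = 17
E–D–I–G: 6+8+4 = 18
The minimum is 13 via E–H–F–I–G.

13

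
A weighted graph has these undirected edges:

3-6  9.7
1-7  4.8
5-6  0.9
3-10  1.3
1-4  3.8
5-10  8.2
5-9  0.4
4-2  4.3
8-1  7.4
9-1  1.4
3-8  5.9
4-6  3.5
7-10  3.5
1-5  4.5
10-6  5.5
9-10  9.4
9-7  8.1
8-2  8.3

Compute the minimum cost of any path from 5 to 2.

Compare a few routes:
5–6–4–2: 0.9+3.5+4.3 = 8.7
5–1–4–2: 4.5+3.8+4.3 = 12.6
5–9–1–4–2: 0.4+1.4+3.8+4.3 = 9.9
5–9–1–8–2: 0.4+1.4+7.4+8.3 = 17.5
Cheapest is 5–6–4–2 at 8.7.

8.7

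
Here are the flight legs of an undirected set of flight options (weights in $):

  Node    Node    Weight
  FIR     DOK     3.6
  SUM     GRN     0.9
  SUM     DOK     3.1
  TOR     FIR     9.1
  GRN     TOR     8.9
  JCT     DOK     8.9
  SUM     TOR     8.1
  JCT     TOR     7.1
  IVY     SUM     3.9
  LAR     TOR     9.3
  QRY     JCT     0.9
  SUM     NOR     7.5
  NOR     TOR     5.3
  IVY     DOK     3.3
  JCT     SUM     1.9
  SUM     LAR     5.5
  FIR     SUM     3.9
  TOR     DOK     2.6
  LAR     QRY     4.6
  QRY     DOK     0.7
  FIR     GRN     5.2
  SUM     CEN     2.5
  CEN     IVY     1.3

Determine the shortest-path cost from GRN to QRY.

$3.7

Enumerating some paths:
GRN - SUM - DOK - QRY: 0.9+3.1+0.7 = 4.7
GRN - SUM - JCT - QRY: 0.9+1.9+0.9 = 3.7
GRN - SUM - CEN - IVY - DOK - QRY: 0.9+2.5+1.3+3.3+0.7 = 8.7
The minimum is $3.7 via GRN - SUM - JCT - QRY.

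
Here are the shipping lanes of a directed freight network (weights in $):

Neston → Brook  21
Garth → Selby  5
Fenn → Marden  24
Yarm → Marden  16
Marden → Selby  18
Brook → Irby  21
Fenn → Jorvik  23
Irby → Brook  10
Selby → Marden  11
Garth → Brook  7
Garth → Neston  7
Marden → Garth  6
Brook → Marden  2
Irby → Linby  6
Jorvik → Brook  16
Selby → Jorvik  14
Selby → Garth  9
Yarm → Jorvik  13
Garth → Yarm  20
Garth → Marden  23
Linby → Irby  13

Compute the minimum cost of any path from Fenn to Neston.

$37

Running Dijkstra from Fenn:
Fenn: 0
Jorvik: 23  (via Fenn)
Marden: 24  (via Fenn)
Garth: 30  (via Marden)
Selby: 35  (via Garth)
Neston: 37  (via Garth)
Shortest route: Fenn–Marden–Garth–Neston = $37.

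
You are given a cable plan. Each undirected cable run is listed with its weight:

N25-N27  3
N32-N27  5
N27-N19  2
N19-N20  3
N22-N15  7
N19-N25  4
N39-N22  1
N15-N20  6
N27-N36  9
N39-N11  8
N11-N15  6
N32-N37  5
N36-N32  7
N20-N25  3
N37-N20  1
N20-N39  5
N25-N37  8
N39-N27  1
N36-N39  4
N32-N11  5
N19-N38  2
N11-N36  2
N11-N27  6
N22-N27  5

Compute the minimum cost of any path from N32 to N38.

Compare a few routes:
N32 → N27 → N19 → N38: 5+2+2 = 9
N32 → N37 → N20 → N19 → N38: 5+1+3+2 = 11
Cheapest is N32 → N27 → N19 → N38 at 9.

9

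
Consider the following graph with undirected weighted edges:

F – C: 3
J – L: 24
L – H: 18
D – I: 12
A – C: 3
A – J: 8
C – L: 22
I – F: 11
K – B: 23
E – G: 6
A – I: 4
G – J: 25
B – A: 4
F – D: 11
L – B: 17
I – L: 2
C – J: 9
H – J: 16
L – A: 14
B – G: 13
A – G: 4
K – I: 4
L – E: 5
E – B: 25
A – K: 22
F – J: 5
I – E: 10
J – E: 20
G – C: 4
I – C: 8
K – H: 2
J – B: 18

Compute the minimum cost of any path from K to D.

16

Running Dijkstra from K:
K: 0
H: 2  (via K)
I: 4  (via K)
L: 6  (via I)
A: 8  (via I)
C: 11  (via A)
E: 11  (via L)
B: 12  (via A)
G: 12  (via A)
F: 14  (via C)
D: 16  (via I)
Shortest route: K → I → D = 16.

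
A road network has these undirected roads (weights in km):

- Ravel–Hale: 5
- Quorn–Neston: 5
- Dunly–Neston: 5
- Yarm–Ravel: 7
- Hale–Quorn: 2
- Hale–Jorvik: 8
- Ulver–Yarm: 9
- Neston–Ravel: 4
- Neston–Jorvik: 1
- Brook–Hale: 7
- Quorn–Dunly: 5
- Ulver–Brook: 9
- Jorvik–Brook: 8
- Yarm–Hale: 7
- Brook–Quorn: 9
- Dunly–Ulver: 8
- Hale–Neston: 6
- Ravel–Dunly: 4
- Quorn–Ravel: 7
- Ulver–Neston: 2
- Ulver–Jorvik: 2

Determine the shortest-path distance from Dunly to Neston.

5 km

Running Dijkstra from Dunly:
Dunly: 0
Ravel: 4  (via Dunly)
Quorn: 5  (via Dunly)
Neston: 5  (via Dunly)
Shortest route: Dunly–Neston = 5 km.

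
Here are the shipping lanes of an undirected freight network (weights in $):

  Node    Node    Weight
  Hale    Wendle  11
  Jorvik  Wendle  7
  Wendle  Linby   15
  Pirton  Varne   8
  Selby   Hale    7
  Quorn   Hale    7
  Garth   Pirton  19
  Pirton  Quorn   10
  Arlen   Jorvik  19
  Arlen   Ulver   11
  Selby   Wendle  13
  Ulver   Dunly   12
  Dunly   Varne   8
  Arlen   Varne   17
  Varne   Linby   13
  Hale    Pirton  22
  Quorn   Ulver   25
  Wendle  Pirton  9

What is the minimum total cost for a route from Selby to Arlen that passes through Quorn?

Shortest Selby→Quorn: Selby–Hale–Quorn = 14
Shortest Quorn→Arlen: Quorn–Pirton–Varne–Arlen = 35
Total via Quorn: 14 + 35 = $49.

$49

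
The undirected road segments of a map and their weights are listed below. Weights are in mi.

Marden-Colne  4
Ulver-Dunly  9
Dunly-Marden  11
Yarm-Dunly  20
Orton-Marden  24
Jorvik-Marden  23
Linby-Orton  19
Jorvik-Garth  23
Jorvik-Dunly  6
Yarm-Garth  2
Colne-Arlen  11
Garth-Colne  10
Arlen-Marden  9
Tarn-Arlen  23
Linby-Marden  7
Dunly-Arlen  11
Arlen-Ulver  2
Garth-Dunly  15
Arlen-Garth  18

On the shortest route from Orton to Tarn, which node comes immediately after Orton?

Marden

Candidate routes:
Orton → Marden → Arlen → Tarn: 24+9+23 = 56
Orton → Linby → Marden → Arlen → Tarn: 19+7+9+23 = 58
Orton → Linby → Marden → Colne → Arlen → Tarn: 19+7+4+11+23 = 64
Orton → Marden → Colne → Arlen → Tarn: 24+4+11+23 = 62
Cheapest is Orton → Marden → Arlen → Tarn at 56 mi.
So from Orton the first move is to Marden.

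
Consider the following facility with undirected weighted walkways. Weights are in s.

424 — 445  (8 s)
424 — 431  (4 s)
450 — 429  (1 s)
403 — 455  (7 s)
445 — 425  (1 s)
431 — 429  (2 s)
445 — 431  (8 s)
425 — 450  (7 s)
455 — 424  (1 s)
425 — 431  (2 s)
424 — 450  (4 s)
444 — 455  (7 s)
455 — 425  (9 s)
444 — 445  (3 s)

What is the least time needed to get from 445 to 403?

15 s

Candidate routes:
445–424–455–403: 8+1+7 = 16
445–425–455–403: 1+9+7 = 17
445–425–431–424–455–403: 1+2+4+1+7 = 15
Cheapest is 445–425–431–424–455–403 at 15 s.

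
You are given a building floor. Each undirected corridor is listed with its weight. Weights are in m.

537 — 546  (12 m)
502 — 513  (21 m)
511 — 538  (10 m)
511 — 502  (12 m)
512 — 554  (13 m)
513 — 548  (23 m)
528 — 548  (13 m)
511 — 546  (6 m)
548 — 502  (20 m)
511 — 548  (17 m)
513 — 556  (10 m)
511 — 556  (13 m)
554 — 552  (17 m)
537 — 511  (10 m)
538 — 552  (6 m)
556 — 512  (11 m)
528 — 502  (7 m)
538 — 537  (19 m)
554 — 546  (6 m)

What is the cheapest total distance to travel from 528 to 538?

Compare a few routes:
528–548–511–538: 13+17+10 = 40
528–502–511–538: 7+12+10 = 29
528–502–511–537–538: 7+12+10+19 = 48
The minimum is 29 m via 528–502–511–538.

29 m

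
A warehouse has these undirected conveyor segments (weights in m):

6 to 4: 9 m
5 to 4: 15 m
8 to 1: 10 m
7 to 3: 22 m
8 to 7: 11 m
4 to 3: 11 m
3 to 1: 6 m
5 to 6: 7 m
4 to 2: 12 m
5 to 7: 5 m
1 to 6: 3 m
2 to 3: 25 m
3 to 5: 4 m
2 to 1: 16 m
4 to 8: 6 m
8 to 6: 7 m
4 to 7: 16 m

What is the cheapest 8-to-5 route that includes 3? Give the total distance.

Best 8 to 3: 8–1–3 costing 16
Shortest 3→5: 3–5 = 4
Total via 3: 16 + 4 = 20 m.

20 m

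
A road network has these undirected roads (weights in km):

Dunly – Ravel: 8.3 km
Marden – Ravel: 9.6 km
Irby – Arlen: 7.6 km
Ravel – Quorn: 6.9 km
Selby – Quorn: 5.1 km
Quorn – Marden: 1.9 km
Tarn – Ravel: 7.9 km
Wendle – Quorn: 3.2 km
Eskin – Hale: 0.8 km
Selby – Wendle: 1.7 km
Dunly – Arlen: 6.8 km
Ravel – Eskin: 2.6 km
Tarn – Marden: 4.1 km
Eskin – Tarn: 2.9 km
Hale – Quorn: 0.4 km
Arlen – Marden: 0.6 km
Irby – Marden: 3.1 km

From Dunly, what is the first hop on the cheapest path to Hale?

Compare a few routes:
Dunly–Arlen–Marden–Quorn–Hale: 6.8+0.6+1.9+0.4 = 9.7
Dunly–Ravel–Eskin–Hale: 8.3+2.6+0.8 = 11.7
Cheapest is Dunly–Arlen–Marden–Quorn–Hale at 9.7 km.
So from Dunly the first move is to Arlen.

Arlen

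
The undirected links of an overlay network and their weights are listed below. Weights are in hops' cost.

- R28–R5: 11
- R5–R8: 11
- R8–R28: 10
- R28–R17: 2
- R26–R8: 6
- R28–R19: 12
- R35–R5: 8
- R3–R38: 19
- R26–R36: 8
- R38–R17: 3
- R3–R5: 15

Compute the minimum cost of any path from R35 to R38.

24 hops' cost

Enumerating some paths:
R35–R5–R28–R17–R38: 8+11+2+3 = 24
R35–R5–R8–R28–R17–R38: 8+11+10+2+3 = 34
The minimum is 24 hops' cost via R35–R5–R28–R17–R38.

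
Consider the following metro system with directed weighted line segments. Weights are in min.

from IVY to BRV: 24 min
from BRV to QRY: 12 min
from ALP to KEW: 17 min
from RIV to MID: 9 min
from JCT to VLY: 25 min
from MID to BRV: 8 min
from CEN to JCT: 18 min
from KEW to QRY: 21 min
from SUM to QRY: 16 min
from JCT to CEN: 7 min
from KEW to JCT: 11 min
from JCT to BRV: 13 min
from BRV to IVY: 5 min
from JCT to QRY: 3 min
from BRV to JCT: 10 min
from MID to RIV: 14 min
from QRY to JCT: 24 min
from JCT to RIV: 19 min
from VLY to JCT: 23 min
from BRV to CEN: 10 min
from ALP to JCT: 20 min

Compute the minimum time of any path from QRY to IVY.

42 min

Running Dijkstra from QRY:
QRY: 0
JCT: 24  (via QRY)
CEN: 31  (via JCT)
BRV: 37  (via JCT)
IVY: 42  (via BRV)
Shortest route: QRY–JCT–BRV–IVY = 42 min.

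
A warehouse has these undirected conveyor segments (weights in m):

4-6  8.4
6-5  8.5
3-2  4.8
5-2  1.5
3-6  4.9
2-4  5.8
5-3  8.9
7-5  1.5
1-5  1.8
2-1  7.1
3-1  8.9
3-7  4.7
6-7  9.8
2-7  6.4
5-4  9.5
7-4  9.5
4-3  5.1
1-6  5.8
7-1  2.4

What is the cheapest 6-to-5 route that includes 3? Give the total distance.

Best 6 to 3: 6–3 costing 4.9
Best 3 to 5: 3–7–5 costing 6.2
Total via 3: 4.9 + 6.2 = 11.1 m.

11.1 m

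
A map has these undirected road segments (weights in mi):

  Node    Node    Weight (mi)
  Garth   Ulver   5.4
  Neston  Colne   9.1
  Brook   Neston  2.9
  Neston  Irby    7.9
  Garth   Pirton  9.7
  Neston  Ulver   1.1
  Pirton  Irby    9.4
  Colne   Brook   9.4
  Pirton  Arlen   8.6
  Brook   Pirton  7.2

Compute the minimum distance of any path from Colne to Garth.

Compare a few routes:
Colne - Brook - Pirton - Garth: 9.4+7.2+9.7 = 26.3
Colne - Brook - Neston - Ulver - Garth: 9.4+2.9+1.1+5.4 = 18.8
Colne - Neston - Ulver - Garth: 9.1+1.1+5.4 = 15.6
Colne - Neston - Brook - Pirton - Garth: 9.1+2.9+7.2+9.7 = 28.9
Cheapest is Colne - Neston - Ulver - Garth at 15.6 mi.

15.6 mi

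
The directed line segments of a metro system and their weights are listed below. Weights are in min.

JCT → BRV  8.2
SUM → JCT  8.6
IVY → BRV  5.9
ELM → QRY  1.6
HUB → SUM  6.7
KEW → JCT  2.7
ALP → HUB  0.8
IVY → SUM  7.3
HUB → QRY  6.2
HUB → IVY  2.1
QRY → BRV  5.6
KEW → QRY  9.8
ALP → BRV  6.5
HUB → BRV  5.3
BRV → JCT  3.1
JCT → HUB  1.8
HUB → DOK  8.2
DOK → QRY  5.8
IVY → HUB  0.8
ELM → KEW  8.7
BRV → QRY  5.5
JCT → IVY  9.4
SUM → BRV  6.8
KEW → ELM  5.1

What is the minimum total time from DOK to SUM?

23 min

Candidate routes:
DOK → QRY → BRV → JCT → HUB → SUM: 5.8+5.6+3.1+1.8+6.7 = 23
DOK → QRY → BRV → JCT → HUB → IVY → SUM: 5.8+5.6+3.1+1.8+2.1+7.3 = 25.7
Cheapest is DOK → QRY → BRV → JCT → HUB → SUM at 23 min.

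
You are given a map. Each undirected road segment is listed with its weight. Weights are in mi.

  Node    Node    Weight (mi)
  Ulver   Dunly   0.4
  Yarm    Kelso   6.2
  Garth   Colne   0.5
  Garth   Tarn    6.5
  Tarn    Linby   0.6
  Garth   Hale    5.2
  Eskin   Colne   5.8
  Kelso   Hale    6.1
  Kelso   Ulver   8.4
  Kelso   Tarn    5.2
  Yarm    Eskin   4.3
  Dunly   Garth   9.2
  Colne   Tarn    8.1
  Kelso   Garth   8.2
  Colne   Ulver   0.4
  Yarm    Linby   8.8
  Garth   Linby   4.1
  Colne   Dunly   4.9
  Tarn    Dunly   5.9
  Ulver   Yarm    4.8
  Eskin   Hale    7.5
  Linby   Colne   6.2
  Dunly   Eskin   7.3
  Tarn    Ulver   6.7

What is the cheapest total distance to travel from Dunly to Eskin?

Compare a few routes:
Dunly - Eskin: 7.3 = 7.3
Dunly - Colne - Eskin: 4.9+5.8 = 10.7
Dunly - Ulver - Yarm - Eskin: 0.4+4.8+4.3 = 9.5
Dunly - Ulver - Colne - Eskin: 0.4+0.4+5.8 = 6.6
Cheapest is Dunly - Ulver - Colne - Eskin at 6.6 mi.

6.6 mi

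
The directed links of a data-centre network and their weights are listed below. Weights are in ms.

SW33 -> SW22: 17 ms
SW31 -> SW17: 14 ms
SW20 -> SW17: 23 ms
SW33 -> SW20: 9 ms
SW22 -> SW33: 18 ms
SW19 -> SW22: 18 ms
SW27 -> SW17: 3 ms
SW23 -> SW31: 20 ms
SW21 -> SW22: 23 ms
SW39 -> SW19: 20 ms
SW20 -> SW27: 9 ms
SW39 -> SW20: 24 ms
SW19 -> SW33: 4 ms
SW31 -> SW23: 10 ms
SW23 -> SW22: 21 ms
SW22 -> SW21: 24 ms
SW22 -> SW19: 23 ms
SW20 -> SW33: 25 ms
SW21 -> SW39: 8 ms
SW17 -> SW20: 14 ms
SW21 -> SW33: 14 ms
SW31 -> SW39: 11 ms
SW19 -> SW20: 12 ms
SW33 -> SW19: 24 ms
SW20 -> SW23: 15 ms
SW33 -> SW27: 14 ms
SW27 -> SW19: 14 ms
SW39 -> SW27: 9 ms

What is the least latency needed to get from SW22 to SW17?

35 ms

Settle nodes by increasing distance from SW22:
SW22: 0
SW33: 18  (via SW22)
SW19: 23  (via SW22)
SW21: 24  (via SW22)
SW20: 27  (via SW33)
SW27: 32  (via SW33)
SW39: 32  (via SW21)
SW17: 35  (via SW27)
Shortest route: SW22–SW33–SW27–SW17 = 35 ms.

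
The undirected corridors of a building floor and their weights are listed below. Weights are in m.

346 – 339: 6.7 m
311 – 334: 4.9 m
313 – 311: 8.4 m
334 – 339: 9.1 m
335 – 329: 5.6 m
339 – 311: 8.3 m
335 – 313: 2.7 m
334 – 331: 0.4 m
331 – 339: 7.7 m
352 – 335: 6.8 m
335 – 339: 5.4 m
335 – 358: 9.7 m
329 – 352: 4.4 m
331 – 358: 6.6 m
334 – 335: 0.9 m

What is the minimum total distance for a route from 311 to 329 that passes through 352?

17 m

Best 311 to 352: 311 → 334 → 335 → 352 costing 12.6
Best 352 to 329: 352 → 329 costing 4.4
Total via 352: 12.6 + 4.4 = 17 m.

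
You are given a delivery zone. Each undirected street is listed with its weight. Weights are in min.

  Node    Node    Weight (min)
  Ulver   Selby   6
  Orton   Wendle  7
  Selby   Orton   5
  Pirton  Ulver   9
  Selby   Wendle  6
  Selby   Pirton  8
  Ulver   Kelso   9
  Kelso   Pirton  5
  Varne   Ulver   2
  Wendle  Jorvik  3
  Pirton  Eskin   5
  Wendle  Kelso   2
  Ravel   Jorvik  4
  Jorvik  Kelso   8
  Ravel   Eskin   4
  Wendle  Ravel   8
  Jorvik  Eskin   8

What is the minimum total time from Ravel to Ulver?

Candidate routes:
Ravel–Eskin–Pirton–Ulver: 4+5+9 = 18
Ravel–Jorvik–Wendle–Selby–Ulver: 4+3+6+6 = 19
Ravel–Wendle–Kelso–Ulver: 8+2+9 = 19
The minimum is 18 min via Ravel–Eskin–Pirton–Ulver.

18 min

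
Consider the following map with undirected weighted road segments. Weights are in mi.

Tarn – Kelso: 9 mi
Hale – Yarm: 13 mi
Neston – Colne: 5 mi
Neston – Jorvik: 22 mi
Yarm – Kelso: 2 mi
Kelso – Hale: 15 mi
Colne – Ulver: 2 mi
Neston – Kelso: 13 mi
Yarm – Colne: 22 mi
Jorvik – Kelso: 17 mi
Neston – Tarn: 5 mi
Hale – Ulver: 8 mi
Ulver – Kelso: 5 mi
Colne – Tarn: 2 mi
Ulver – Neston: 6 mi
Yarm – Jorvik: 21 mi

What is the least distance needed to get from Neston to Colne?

5 mi

Enumerating some paths:
Neston–Tarn–Colne: 5+2 = 7
Neston–Colne: 5 = 5
The minimum is 5 mi via Neston–Colne.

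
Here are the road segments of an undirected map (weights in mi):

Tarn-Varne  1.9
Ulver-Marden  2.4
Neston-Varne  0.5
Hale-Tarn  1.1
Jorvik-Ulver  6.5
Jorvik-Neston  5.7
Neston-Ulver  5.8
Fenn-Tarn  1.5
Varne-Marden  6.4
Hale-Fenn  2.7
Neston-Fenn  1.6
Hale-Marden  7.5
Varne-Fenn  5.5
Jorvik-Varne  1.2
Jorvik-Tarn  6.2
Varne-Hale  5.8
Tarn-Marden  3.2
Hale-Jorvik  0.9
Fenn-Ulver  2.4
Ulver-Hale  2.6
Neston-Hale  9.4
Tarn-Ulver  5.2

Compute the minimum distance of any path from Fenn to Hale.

Compare a few routes:
Fenn–Neston–Varne–Jorvik–Hale: 1.6+0.5+1.2+0.9 = 4.2
Fenn–Ulver–Hale: 2.4+2.6 = 5
Fenn–Hale: 2.7 = 2.7
Fenn–Tarn–Hale: 1.5+1.1 = 2.6
The minimum is 2.6 mi via Fenn–Tarn–Hale.

2.6 mi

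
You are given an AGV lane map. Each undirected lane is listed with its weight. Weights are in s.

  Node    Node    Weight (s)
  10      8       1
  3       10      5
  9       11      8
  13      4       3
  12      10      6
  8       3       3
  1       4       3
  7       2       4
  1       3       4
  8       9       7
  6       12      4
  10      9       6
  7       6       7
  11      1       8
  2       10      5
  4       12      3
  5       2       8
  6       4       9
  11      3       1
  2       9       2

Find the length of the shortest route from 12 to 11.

Compare a few routes:
12 - 10 - 9 - 11: 6+6+8 = 20
12 - 4 - 1 - 3 - 11: 3+3+4+1 = 11
12 - 10 - 3 - 11: 6+5+1 = 12
12 - 4 - 1 - 11: 3+3+8 = 14
The minimum is 11 s via 12 - 4 - 1 - 3 - 11.

11 s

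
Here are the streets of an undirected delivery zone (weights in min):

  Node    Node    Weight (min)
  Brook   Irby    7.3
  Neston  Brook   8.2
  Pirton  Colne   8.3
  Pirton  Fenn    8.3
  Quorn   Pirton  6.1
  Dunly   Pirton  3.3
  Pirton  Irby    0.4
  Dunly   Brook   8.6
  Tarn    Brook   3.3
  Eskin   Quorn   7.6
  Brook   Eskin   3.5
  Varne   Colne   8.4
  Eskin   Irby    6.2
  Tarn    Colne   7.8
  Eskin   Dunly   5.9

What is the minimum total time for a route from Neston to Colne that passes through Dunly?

28.4 min

Shortest Neston→Dunly: Neston → Brook → Dunly = 16.8
Shortest Dunly→Colne: Dunly → Pirton → Colne = 11.6
Total via Dunly: 16.8 + 11.6 = 28.4 min.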